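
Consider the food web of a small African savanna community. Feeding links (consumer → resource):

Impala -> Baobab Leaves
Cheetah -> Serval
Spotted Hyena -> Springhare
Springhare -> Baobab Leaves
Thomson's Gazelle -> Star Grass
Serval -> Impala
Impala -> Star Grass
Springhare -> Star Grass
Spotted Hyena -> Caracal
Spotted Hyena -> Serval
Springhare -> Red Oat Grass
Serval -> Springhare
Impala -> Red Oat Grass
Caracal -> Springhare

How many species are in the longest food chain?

One longest chain: Star Grass → Springhare → Caracal → Spotted Hyena.
It has 4 species and 3 links.

4 species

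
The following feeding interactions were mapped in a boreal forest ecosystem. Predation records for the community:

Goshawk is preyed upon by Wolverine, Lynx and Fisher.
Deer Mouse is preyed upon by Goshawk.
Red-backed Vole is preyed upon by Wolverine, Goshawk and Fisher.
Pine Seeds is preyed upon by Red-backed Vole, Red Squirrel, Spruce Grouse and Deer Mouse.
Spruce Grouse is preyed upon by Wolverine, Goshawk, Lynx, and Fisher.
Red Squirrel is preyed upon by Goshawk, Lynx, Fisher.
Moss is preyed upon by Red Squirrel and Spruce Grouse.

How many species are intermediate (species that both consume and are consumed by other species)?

Intermediate species (has both prey and predators): Red Squirrel, Spruce Grouse, Red-backed Vole, Deer Mouse, Goshawk.
Count: 5.

5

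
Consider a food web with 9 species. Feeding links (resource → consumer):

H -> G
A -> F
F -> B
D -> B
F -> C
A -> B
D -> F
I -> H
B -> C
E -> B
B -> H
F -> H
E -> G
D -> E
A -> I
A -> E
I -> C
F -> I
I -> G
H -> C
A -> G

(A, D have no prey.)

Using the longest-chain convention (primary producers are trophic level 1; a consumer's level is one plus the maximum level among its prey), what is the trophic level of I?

Trophic level 3

A is a producer → level 1.
F eats A (level 1); other prey at levels: D 1 → level 2.
I eats F (level 2); other prey at levels: A 1 → level 3.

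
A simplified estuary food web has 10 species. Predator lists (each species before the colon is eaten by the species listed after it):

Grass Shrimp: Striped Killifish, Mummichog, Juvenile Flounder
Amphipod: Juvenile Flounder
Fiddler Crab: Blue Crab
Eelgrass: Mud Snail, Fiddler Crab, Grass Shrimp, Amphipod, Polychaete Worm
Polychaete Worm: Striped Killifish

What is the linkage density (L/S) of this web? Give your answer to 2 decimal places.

There are L = 11 links among S = 10 species.
L/S = 11/10 = 1.1000 ≈ 1.10.

L/S = 1.10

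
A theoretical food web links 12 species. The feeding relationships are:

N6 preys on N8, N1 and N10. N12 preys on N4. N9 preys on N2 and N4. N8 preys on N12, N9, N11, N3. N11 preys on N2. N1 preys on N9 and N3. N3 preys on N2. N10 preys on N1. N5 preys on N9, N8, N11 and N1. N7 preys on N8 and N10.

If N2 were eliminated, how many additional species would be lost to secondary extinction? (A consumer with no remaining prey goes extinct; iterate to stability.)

2

Remove N2.
Round 1: N11 (all prey gone), N3 (all prey gone) → extinct.
No further losses. Total secondary extinctions: 2.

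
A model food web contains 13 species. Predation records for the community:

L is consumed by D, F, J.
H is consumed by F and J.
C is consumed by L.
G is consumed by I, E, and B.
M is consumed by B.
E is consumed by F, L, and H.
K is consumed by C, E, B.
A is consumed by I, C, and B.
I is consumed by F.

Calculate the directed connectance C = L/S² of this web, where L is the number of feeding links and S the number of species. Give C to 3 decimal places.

The web has S = 13 species and L = 20 feeding links.
C = L / S² = 20 / 169 = 0.1183 ≈ 0.118.

C = 0.118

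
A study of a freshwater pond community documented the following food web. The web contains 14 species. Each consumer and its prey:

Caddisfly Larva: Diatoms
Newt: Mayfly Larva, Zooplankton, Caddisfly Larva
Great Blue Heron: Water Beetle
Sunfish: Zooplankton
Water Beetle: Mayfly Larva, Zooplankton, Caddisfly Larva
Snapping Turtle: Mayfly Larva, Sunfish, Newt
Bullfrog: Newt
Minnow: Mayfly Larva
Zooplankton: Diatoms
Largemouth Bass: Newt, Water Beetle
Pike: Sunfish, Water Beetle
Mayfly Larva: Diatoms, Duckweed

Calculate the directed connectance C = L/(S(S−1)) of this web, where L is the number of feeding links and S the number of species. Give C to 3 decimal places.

The web has S = 14 species and L = 21 feeding links.
C = L / (S(S−1)) = 21 / 182 = 0.1154 ≈ 0.115.

C = 0.115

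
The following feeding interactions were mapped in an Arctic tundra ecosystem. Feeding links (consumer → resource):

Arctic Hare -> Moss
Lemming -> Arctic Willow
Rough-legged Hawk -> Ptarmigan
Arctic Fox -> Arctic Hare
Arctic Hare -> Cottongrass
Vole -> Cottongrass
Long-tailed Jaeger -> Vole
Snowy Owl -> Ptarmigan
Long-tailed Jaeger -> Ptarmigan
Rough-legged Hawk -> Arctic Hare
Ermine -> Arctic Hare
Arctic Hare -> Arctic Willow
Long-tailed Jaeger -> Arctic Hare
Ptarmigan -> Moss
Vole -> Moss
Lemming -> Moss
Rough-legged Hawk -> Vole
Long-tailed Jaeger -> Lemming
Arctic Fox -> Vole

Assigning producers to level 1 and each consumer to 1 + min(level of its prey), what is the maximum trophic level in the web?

3

Producers (level 1): Moss, Cottongrass, Arctic Willow.
Following each consumer down to its lowest-level prey: Moss → Arctic Hare → Arctic Fox (levels 1 through 3).
All prey of Arctic Fox (Arctic Hare 2, Vole 2) are at level 2 or above, so Arctic Fox is at level 1 + 2 = 3.
Every consumer has at least one prey at level 2 or below, so none exceeds level 3.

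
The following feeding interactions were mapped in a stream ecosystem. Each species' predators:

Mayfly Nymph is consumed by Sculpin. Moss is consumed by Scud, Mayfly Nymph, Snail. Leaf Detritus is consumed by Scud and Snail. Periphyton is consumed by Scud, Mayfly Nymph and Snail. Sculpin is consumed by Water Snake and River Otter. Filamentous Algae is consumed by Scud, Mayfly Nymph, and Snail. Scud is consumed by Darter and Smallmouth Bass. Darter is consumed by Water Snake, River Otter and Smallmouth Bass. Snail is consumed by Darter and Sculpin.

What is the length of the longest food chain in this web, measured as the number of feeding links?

One longest chain: Moss → Mayfly Nymph → Sculpin → River Otter.
It has 4 species and 3 links.

3 links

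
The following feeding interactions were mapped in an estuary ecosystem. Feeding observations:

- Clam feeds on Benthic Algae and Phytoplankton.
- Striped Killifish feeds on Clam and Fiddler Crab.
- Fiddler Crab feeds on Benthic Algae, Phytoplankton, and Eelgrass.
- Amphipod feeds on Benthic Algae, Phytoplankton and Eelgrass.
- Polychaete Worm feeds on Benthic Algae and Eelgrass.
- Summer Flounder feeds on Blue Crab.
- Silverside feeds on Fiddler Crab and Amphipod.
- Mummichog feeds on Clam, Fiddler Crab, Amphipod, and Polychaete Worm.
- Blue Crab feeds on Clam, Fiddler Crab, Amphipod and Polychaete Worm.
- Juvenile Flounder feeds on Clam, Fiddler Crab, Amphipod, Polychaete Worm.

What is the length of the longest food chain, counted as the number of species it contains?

4 species

One longest chain: Phytoplankton → Clam → Blue Crab → Summer Flounder.
It has 4 species and 3 links.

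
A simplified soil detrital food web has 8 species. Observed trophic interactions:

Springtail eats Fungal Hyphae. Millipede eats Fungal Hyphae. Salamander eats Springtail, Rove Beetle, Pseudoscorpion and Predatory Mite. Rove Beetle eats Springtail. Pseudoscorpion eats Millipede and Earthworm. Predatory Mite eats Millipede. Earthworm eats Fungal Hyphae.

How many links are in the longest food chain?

One longest chain: Fungal Hyphae → Springtail → Rove Beetle → Salamander.
It has 4 species and 3 links.

3 links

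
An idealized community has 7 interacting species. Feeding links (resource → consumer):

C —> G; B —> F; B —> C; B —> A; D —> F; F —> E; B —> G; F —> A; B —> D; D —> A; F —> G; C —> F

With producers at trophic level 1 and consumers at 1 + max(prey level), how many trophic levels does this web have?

Producers (level 1): B.
B → D → F → E gives E level 4.
No species has a prey at level 4, so no species reaches level 5.

4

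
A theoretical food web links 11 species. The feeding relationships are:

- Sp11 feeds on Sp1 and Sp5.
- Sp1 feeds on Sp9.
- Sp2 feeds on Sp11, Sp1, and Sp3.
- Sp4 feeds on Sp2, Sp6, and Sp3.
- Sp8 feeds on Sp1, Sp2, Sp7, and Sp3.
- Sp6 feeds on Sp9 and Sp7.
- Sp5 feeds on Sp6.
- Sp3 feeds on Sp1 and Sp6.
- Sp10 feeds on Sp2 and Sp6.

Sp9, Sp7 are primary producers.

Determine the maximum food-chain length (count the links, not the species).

One longest chain: Sp9 → Sp6 → Sp5 → Sp11 → Sp2 → Sp8.
It has 6 species and 5 links.

5 links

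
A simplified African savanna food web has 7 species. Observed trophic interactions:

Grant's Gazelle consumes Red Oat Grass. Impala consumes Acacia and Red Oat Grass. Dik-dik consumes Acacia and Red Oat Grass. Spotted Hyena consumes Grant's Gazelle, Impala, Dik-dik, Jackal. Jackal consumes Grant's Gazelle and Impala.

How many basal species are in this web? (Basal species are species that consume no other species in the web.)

Basal species (no prey listed): Acacia, Red Oat Grass.
Count: 2.

2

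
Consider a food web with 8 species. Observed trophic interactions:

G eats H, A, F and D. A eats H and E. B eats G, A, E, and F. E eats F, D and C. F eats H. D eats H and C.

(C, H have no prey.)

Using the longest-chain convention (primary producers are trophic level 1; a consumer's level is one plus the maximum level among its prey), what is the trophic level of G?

Trophic level 5

H is a producer → level 1.
F eats H → level 2.
E eats F (level 2); other prey at levels: C 1, D 2 → level 3.
A eats E (level 3); other prey at levels: H 1 → level 4.
G eats A (level 4); other prey at levels: H 1, F 2, D 2 → level 5.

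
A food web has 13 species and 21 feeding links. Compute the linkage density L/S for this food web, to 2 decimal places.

There are L = 21 links among S = 13 species.
L/S = 21/13 = 1.6154 ≈ 1.62.

L/S = 1.62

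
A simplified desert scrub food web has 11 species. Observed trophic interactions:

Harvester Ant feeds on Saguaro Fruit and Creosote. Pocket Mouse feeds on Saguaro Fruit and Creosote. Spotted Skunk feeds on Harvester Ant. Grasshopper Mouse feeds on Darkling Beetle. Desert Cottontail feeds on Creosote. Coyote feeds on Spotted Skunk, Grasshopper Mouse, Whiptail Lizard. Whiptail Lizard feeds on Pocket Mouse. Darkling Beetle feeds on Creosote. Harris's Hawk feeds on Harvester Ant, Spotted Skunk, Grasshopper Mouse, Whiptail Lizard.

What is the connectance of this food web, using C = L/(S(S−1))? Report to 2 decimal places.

C = 0.15

The web has S = 11 species and L = 16 feeding links.
C = L / (S(S−1)) = 16 / 110 = 0.1455 ≈ 0.15.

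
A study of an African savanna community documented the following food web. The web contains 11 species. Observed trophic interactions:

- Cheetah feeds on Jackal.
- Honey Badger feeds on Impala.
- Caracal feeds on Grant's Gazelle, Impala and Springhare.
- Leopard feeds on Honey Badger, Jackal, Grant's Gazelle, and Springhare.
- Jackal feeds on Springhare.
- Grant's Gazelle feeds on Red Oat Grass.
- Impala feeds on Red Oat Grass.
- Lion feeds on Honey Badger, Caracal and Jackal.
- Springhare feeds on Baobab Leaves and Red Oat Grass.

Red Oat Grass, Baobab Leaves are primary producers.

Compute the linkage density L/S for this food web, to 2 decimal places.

There are L = 17 links among S = 11 species.
L/S = 17/11 = 1.5455 ≈ 1.55.

L/S = 1.55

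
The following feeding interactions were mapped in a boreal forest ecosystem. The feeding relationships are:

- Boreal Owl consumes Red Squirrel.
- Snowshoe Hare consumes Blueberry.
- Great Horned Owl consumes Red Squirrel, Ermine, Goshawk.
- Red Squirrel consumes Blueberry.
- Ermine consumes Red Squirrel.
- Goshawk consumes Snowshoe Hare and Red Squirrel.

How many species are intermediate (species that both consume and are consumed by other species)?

4

Intermediate species (has both prey and predators): Red Squirrel, Snowshoe Hare, Ermine, Goshawk.
Count: 4.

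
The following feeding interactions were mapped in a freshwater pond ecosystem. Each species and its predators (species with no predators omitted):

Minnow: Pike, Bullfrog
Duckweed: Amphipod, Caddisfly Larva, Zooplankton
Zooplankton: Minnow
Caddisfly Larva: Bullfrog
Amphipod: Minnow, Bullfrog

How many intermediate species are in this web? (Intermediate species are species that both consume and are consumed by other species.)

4

Intermediate species (has both prey and predators): Amphipod, Caddisfly Larva, Zooplankton, Minnow.
Count: 4.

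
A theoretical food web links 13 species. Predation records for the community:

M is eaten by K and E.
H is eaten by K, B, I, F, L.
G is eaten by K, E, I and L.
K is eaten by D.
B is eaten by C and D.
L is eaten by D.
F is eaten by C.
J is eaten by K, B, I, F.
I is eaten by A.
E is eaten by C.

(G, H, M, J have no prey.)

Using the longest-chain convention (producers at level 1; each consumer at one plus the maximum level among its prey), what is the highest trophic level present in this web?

Producers (level 1): G, H, M, J.
H → B → C gives C level 3.
No species has a prey at level 3, so no species reaches level 4.

3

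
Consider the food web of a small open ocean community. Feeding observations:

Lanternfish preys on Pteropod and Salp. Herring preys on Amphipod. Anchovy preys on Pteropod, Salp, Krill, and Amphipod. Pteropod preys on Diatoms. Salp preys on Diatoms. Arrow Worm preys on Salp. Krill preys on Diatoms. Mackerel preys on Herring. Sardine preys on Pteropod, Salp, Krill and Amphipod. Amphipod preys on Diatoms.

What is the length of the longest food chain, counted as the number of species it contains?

4 species

One longest chain: Diatoms → Amphipod → Herring → Mackerel.
It has 4 species and 3 links.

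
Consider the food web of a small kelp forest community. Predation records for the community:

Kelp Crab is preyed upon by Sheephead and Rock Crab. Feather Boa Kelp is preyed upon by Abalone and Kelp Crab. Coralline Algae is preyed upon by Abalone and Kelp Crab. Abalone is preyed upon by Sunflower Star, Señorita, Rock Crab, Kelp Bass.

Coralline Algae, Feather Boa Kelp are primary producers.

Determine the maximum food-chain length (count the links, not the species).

2 links

One longest chain: Coralline Algae → Abalone → Rock Crab.
It has 3 species and 2 links.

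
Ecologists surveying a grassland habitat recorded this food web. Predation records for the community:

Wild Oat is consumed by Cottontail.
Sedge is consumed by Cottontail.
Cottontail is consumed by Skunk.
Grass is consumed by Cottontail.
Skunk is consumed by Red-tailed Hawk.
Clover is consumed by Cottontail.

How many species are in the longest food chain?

4 species

One longest chain: Grass → Cottontail → Skunk → Red-tailed Hawk.
It has 4 species and 3 links.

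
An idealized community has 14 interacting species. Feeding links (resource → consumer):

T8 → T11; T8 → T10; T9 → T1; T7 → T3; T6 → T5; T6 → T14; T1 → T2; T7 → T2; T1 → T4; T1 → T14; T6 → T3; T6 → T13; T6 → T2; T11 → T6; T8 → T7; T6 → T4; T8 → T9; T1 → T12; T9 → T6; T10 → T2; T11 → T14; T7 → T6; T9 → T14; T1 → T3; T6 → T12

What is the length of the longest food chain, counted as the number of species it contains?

4 species

One longest chain: T8 → T11 → T6 → T13.
It has 4 species and 3 links.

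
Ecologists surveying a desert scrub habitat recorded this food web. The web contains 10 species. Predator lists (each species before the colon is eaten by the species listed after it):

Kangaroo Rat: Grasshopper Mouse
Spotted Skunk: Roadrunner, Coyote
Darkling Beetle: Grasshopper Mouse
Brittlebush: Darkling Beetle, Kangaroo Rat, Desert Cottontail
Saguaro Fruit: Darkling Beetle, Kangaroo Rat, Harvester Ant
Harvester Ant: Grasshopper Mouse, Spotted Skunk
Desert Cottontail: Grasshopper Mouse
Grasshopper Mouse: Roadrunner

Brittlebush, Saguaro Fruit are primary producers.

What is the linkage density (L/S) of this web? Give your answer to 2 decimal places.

There are L = 14 links among S = 10 species.
L/S = 14/10 = 1.4000 ≈ 1.40.

L/S = 1.40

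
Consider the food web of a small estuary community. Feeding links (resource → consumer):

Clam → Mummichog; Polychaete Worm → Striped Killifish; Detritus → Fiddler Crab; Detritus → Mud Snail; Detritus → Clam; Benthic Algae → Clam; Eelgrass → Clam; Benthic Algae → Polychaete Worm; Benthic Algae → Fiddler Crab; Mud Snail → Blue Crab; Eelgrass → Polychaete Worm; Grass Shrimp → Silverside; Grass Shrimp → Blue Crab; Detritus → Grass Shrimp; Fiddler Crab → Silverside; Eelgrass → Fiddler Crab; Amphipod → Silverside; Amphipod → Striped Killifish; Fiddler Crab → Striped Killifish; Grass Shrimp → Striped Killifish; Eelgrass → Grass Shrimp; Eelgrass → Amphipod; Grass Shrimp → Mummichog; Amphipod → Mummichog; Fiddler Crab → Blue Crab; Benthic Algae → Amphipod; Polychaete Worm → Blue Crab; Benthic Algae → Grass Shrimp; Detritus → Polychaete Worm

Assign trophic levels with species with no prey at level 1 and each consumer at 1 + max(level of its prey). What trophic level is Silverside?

Benthic Algae has no prey (basal) → level 1.
Fiddler Crab eats Benthic Algae (level 1); other prey at levels: Eelgrass 1, Detritus 1 → level 2.
Silverside eats Fiddler Crab (level 2); other prey at levels: Amphipod 2, Grass Shrimp 2 → level 3.

Trophic level 3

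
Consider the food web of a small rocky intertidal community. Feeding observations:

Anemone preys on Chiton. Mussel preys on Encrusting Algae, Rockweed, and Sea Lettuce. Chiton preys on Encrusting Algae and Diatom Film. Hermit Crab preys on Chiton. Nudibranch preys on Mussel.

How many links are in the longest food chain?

One longest chain: Diatom Film → Chiton → Hermit Crab.
It has 3 species and 2 links.

2 links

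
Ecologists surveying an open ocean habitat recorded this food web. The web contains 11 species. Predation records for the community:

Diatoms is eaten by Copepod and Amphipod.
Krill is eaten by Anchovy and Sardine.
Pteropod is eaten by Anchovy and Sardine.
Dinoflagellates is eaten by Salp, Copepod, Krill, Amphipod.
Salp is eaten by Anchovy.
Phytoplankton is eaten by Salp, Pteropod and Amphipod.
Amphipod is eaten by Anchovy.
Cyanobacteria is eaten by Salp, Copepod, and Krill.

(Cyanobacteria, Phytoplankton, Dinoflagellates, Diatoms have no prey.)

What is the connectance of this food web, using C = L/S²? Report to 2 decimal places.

The web has S = 11 species and L = 18 feeding links.
C = L / S² = 18 / 121 = 0.1488 ≈ 0.15.

C = 0.15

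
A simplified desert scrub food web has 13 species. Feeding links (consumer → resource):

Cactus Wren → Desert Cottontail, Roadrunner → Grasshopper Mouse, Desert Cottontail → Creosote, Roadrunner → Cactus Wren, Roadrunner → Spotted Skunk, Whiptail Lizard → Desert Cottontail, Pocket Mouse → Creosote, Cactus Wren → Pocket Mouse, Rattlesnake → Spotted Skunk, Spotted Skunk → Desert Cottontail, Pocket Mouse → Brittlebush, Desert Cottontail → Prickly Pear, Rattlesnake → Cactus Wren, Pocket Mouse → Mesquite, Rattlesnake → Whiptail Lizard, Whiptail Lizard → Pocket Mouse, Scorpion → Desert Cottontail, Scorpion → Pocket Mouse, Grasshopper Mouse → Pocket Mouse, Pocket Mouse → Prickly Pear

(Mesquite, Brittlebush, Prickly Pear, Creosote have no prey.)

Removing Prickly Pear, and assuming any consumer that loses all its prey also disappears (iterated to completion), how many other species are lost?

Remove Prickly Pear.
Every predator of it retains at least one other prey: Pocket Mouse still has Mesquite, Brittlebush, Creosote; Desert Cottontail still has Creosote.
No consumer loses all prey, so no secondary extinctions occur.

0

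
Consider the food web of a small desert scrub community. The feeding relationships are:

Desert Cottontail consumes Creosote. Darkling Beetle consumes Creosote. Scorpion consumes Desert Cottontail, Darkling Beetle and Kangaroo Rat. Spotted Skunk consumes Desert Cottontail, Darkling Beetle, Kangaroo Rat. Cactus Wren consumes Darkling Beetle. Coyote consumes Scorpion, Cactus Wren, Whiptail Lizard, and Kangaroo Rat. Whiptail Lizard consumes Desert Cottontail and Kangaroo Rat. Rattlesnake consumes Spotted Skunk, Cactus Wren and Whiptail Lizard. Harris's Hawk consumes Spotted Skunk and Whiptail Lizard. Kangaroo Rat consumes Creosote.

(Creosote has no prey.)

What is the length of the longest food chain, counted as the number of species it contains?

4 species

One longest chain: Creosote → Darkling Beetle → Cactus Wren → Rattlesnake.
It has 4 species and 3 links.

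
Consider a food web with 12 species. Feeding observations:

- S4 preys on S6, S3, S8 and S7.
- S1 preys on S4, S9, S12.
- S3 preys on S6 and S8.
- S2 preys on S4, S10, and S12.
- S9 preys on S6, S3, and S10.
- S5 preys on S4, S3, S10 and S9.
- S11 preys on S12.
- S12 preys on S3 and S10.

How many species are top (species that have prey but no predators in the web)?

4

Top species (has prey, but nothing eats it): S11, S1, S2, S5.
Count: 4.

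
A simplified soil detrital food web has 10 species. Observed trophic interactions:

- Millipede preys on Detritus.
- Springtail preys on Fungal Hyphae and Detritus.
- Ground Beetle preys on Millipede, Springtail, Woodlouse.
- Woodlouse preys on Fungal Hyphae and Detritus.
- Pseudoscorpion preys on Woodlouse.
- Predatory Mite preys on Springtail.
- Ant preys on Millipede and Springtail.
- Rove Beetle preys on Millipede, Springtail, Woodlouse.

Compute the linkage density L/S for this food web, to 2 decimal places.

L/S = 1.50

There are L = 15 links among S = 10 species.
L/S = 15/10 = 1.5000 ≈ 1.50.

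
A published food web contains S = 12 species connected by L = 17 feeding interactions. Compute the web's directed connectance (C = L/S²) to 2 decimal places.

C = 0.12

The web has S = 12 species and L = 17 feeding links.
C = L / S² = 17 / 144 = 0.1181 ≈ 0.12.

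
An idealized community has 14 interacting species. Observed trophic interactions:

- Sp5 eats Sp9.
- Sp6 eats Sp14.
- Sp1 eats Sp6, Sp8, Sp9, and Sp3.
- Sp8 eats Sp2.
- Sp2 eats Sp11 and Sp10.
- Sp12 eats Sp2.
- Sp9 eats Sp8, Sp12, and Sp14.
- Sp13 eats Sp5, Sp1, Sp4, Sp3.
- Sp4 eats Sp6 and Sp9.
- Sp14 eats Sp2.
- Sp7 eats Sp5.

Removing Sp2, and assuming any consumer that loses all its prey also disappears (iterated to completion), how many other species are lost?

8

Remove Sp2.
Round 1: Sp12 (all prey gone), Sp8 (all prey gone), Sp14 (all prey gone) → extinct.
Round 2: Sp9 (all prey gone), Sp6 (all prey gone) → extinct.
Round 3: Sp5 (all prey gone), Sp4 (all prey gone) → extinct.
Round 4: Sp7 (all prey gone) → extinct.
No further losses. Total secondary extinctions: 8.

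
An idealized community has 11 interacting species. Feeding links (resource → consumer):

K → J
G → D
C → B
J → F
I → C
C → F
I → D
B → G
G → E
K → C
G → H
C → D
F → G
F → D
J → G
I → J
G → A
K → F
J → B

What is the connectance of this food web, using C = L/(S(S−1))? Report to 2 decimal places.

C = 0.17

The web has S = 11 species and L = 19 feeding links.
C = L / (S(S−1)) = 19 / 110 = 0.1727 ≈ 0.17.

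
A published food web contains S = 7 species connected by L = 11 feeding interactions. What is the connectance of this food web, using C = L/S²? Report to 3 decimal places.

C = 0.224

The web has S = 7 species and L = 11 feeding links.
C = L / S² = 11 / 49 = 0.2245 ≈ 0.224.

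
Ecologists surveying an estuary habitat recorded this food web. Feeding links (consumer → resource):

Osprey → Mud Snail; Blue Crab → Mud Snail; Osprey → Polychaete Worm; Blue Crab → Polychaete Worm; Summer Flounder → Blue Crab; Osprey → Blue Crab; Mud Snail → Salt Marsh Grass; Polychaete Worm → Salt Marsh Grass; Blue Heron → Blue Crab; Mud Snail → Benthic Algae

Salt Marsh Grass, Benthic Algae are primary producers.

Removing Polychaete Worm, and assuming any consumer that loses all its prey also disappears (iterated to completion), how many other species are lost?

Remove Polychaete Worm.
Every predator of it retains at least one other prey: Blue Crab still has Mud Snail; Osprey still has Mud Snail, Blue Crab.
No consumer loses all prey, so no secondary extinctions occur.

0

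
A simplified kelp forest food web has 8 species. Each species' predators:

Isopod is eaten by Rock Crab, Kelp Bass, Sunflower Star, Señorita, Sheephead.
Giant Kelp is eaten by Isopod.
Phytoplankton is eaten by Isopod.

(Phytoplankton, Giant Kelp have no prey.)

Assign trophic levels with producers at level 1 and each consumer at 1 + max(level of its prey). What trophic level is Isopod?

Phytoplankton is a producer → level 1.
Isopod eats Phytoplankton (level 1); other prey at levels: Giant Kelp 1 → level 2.

Trophic level 2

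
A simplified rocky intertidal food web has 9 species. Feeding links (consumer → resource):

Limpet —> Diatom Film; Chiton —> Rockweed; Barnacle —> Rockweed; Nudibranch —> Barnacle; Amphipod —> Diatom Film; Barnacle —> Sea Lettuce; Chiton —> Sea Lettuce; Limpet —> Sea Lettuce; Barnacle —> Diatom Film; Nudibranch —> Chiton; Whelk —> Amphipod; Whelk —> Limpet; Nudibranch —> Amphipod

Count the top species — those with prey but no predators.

Top species (has prey, but nothing eats it): Whelk, Nudibranch.
Count: 2.

2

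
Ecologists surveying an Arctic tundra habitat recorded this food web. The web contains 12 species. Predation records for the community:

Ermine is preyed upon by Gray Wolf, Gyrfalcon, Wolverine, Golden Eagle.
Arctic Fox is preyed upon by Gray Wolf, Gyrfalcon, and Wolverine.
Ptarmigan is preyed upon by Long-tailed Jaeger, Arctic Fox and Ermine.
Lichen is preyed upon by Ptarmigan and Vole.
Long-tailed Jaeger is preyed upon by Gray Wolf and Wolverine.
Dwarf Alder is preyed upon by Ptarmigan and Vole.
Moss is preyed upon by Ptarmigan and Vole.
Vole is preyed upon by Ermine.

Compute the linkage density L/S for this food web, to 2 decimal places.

L/S = 1.58

There are L = 19 links among S = 12 species.
L/S = 19/12 = 1.5833 ≈ 1.58.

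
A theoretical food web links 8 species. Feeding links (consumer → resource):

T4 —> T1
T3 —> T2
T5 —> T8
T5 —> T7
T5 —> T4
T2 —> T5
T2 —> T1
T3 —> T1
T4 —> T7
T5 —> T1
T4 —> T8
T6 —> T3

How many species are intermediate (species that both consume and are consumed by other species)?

Intermediate species (has both prey and predators): T4, T5, T2, T3.
Count: 4.

4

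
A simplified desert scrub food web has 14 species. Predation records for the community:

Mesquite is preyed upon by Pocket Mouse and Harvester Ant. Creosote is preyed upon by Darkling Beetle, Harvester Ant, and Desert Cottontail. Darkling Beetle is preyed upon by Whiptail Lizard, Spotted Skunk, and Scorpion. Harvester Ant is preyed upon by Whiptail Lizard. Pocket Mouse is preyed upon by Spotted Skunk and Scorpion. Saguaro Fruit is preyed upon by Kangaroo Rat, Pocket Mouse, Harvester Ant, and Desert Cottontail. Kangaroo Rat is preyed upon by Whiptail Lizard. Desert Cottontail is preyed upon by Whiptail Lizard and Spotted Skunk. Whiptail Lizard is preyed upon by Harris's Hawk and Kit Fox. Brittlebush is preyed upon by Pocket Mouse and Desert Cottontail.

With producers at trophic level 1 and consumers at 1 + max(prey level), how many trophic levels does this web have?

Producers (level 1): Saguaro Fruit, Brittlebush, Creosote, Mesquite.
Saguaro Fruit → Kangaroo Rat → Whiptail Lizard → Kit Fox gives Kit Fox level 4.
No species has a prey at level 4, so no species reaches level 5.

4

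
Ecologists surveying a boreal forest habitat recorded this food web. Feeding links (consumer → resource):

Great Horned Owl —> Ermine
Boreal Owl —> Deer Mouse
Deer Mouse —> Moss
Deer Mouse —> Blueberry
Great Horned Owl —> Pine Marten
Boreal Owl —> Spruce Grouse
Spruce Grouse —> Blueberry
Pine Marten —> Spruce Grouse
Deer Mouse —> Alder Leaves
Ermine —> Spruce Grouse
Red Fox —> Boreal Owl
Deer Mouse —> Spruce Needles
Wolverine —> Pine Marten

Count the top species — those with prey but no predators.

3

Top species (has prey, but nothing eats it): Red Fox, Wolverine, Great Horned Owl.
Count: 3.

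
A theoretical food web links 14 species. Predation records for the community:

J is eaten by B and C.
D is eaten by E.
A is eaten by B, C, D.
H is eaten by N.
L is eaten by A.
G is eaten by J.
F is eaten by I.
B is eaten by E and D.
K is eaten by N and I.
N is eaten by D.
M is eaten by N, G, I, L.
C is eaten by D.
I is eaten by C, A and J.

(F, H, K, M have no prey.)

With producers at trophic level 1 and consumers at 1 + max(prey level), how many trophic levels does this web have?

Producers (level 1): F, H, K, M.
M → L → A → B → D → E gives E level 6.
No species has a prey at level 6, so no species reaches level 7.

6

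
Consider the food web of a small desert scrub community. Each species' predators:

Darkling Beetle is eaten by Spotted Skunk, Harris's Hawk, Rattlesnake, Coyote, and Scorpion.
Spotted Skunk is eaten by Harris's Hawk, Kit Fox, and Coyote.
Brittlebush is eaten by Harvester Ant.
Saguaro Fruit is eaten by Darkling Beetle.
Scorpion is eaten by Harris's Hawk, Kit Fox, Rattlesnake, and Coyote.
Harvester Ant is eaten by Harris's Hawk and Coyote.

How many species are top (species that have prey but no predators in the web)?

4

Top species (has prey, but nothing eats it): Rattlesnake, Harris's Hawk, Coyote, Kit Fox.
Count: 4.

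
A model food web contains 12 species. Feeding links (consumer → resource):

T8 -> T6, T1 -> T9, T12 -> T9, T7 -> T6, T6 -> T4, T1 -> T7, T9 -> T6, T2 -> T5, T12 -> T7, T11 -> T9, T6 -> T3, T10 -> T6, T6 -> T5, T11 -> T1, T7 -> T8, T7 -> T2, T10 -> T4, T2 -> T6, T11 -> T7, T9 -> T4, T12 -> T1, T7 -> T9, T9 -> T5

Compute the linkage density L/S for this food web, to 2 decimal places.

There are L = 23 links among S = 12 species.
L/S = 23/12 = 1.9167 ≈ 1.92.

L/S = 1.92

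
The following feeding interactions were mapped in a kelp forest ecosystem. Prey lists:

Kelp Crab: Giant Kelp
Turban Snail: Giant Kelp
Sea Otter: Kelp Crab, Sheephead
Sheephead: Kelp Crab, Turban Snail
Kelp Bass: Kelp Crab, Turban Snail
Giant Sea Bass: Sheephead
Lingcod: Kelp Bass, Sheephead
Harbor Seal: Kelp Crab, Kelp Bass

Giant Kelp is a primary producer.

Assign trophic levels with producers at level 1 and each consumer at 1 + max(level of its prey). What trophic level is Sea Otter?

Trophic level 4

Giant Kelp is a producer → level 1.
Kelp Crab eats Giant Kelp → level 2.
Sheephead eats Kelp Crab (level 2); other prey at levels: Turban Snail 2 → level 3.
Sea Otter eats Sheephead (level 3); other prey at levels: Kelp Crab 2 → level 4.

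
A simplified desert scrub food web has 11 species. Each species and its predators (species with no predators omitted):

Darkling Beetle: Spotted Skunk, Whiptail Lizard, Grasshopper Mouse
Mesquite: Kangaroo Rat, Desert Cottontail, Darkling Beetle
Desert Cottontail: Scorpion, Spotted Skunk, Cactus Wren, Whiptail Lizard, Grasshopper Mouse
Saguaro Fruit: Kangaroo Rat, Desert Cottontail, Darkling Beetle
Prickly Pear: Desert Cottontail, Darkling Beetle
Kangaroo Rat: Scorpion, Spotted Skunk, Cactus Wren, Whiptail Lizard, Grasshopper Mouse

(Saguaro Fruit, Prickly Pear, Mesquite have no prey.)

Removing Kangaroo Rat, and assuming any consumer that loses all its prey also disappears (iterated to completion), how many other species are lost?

0

Remove Kangaroo Rat.
Every predator of it retains at least one other prey: Scorpion still has Desert Cottontail; Spotted Skunk still has Desert Cottontail, Darkling Beetle; Cactus Wren still has Desert Cottontail; Whiptail Lizard still has Desert Cottontail, Darkling Beetle; Grasshopper Mouse still has Desert Cottontail, Darkling Beetle.
No consumer loses all prey, so no secondary extinctions occur.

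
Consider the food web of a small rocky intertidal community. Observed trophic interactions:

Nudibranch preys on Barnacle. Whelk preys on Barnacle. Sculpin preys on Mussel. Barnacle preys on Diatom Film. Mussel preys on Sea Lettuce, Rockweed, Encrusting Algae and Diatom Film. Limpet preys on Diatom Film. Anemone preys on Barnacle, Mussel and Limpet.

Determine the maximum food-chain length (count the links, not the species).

2 links

One longest chain: Diatom Film → Limpet → Anemone.
It has 3 species and 2 links.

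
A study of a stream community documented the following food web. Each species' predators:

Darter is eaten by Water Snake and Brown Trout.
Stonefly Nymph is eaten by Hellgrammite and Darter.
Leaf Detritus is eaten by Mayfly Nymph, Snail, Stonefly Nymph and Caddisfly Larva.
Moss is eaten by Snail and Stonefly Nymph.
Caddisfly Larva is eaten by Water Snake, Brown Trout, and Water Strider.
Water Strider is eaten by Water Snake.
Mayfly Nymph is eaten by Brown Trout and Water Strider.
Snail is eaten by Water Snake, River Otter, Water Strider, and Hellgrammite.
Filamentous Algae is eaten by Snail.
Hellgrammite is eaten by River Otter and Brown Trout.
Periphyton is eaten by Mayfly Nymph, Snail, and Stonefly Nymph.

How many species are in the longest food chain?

4 species

One longest chain: Leaf Detritus → Caddisfly Larva → Water Strider → Water Snake.
It has 4 species and 3 links.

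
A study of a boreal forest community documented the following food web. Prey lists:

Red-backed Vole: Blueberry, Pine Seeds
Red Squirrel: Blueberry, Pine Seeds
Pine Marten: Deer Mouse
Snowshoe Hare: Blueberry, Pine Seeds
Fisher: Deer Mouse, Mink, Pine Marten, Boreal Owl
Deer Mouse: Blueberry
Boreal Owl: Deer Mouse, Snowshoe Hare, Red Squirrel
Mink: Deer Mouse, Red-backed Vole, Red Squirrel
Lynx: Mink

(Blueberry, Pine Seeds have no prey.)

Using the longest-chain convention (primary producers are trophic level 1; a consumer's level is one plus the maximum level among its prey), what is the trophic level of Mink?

Trophic level 3

Blueberry is a producer → level 1.
Deer Mouse eats Blueberry → level 2.
Mink eats Deer Mouse (level 2); other prey at levels: Red-backed Vole 2, Red Squirrel 2 → level 3.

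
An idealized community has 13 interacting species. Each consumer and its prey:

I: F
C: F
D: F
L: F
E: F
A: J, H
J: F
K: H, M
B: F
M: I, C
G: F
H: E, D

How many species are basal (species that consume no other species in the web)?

1

Basal species (no prey listed): F.
Count: 1.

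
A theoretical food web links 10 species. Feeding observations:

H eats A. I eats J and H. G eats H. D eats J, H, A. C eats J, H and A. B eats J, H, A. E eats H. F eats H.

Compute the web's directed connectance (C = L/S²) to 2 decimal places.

C = 0.15

The web has S = 10 species and L = 15 feeding links.
C = L / S² = 15 / 100 = 0.1500 ≈ 0.15.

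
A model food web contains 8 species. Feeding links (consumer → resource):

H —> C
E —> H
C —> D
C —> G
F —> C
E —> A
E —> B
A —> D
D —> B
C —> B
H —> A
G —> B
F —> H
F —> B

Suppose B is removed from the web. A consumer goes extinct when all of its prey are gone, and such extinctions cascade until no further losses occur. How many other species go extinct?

7

Remove B.
Round 1: D (all prey gone), G (all prey gone) → extinct.
Round 2: A (all prey gone), C (all prey gone) → extinct.
Round 3: H (all prey gone) → extinct.
Round 4: F (all prey gone), E (all prey gone) → extinct.
No further losses. Total secondary extinctions: 7.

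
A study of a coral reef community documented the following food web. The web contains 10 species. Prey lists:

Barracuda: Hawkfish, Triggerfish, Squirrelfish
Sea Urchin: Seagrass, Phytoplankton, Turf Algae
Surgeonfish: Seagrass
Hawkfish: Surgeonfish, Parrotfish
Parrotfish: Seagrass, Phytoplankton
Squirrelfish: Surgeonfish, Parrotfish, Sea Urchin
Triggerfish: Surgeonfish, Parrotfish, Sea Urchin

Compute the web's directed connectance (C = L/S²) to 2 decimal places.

The web has S = 10 species and L = 17 feeding links.
C = L / S² = 17 / 100 = 0.1700 ≈ 0.17.

C = 0.17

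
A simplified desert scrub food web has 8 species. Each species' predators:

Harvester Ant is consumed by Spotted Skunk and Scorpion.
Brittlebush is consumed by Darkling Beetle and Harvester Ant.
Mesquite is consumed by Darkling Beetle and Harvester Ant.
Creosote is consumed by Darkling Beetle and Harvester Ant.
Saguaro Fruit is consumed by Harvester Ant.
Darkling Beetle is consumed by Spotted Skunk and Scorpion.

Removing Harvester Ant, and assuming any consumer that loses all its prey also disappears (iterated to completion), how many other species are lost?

0

Remove Harvester Ant.
Every predator of it retains at least one other prey: Scorpion still has Darkling Beetle; Spotted Skunk still has Darkling Beetle.
No consumer loses all prey, so no secondary extinctions occur.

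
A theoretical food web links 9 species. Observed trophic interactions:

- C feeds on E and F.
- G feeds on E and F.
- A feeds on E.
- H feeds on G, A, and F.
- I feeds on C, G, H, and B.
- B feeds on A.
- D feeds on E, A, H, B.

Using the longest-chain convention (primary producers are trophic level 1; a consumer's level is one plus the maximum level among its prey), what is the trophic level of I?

E is a producer → level 1.
A eats E → level 2.
B eats A → level 3.
I eats B (level 3); other prey at levels: C 2, G 2, H 3 → level 4.

Trophic level 4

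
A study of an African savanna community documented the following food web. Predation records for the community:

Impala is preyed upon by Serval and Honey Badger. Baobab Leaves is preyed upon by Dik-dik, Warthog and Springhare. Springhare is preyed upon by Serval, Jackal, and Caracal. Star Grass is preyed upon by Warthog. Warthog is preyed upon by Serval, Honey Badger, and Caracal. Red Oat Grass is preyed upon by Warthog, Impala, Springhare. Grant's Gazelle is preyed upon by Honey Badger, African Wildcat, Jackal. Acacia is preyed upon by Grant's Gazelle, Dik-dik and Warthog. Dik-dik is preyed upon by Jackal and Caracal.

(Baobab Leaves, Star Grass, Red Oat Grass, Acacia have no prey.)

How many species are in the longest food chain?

3 species

One longest chain: Baobab Leaves → Warthog → Serval.
It has 3 species and 2 links.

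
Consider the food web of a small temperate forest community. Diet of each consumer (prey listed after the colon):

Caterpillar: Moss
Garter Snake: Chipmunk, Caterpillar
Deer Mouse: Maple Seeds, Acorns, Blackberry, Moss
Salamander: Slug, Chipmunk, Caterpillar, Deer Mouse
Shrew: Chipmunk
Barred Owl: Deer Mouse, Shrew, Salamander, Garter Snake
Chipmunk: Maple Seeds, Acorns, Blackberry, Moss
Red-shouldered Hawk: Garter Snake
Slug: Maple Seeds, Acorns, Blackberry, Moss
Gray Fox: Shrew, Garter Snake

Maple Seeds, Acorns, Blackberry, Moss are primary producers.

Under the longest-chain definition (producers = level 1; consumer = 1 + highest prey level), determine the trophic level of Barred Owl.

Trophic level 4

Maple Seeds is a producer → level 1.
Chipmunk eats Maple Seeds (level 1); other prey at levels: Acorns 1, Blackberry 1, Moss 1 → level 2.
Shrew eats Chipmunk → level 3.
Barred Owl eats Shrew (level 3); other prey at levels: Deer Mouse 2, Salamander 3, Garter Snake 3 → level 4.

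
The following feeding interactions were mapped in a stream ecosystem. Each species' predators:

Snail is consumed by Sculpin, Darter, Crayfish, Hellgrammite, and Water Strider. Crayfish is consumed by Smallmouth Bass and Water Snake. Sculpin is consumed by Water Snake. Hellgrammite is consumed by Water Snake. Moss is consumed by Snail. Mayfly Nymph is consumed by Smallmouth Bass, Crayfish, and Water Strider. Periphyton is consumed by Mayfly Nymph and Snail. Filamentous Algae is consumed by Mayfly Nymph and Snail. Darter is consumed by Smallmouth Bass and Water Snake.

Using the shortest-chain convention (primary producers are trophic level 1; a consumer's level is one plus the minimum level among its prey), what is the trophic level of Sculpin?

Trophic level 3

Moss is a producer → level 1.
Snail eats Moss → level 2.
Sculpin eats Snail → level 3.
No prey of Sculpin is below level 2, so 3 is the minimum.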